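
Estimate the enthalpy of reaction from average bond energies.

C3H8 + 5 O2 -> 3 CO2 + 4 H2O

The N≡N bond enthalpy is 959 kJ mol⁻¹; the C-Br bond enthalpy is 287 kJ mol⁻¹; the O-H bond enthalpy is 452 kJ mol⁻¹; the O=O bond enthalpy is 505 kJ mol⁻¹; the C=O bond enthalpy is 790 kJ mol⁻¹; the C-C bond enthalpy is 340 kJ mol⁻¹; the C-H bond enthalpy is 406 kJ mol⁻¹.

ΔH ≈ −1903 kJ

Bonds broken (reactants):
  C-C: 2 × 340 = 680
  C-H: 8 × 406 = 3248
  O=O: 5 × 505 = 2525
  Σ(broken) = 6453 kJ
Bonds formed (products):
  C=O: 6 × 790 = 4740
  O-H: 8 × 452 = 3616
  Σ(formed) = 8356 kJ
ΔH = Σ(broken) − Σ(formed) = 6453 − 8356 = −1903 kJ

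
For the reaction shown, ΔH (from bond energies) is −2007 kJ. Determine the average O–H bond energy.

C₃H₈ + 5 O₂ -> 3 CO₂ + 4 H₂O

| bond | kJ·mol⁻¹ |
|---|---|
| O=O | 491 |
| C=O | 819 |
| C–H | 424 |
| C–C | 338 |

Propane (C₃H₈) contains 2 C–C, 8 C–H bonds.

Let D be the O–H bond energy.
Σ(broken) = 2×338 + 8×424 + 5×491 = 6523
Σ(formed) = 6×819 + 8×D = 4914 + 8D
ΔH = Σ(broken) − Σ(formed) = (6523) − (4914 + 8D) = +1609 − 8D
Setting this equal to −2007 kJ gives 8D = 3616, so D = 452 kJ/mol.

D(O–H) ≈ 452 kJ/mol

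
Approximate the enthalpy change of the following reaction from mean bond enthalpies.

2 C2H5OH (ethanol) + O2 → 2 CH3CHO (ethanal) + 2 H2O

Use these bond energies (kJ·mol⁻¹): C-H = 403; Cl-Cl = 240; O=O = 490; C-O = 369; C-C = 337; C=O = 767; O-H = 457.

Bonds broken (reactants):
  C-C: 2 × 337 = 674
  C-H: 10 × 403 = 4030
  C-O: 2 × 369 = 738
  O-H: 2 × 457 = 914
  O=O: 1 × 490 = 490
  Σ(broken) = 6846 kJ
Bonds formed (products):
  C-C: 2 × 337 = 674
  C-H: 8 × 403 = 3224
  C=O: 2 × 767 = 1534
  O-H: 4 × 457 = 1828
  Σ(formed) = 7260 kJ
ΔH = Σ(broken) − Σ(formed) = 6846 − 7260 = −414 kJ

ΔH ≈ −414 kJ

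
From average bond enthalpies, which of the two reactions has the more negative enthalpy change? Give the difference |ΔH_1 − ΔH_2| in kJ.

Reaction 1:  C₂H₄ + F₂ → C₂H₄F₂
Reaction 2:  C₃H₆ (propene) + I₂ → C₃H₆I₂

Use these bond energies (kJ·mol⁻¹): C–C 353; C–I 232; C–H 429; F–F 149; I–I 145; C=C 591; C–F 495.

Reaction 1:
  Bonds broken (reactants):
    C–H: 4 × 429 = 1716
    C=C: 1 × 591 = 591
    F–F: 1 × 149 = 149
    Σ(broken) = 2456 kJ
  Bonds formed (products):
    C–C: 1 × 353 = 353
    C–F: 2 × 495 = 990
    C–H: 4 × 429 = 1716
    Σ(formed) = 3059 kJ
  ΔH_1 = 2456 − 3059 = −603 kJ
Reaction 2:
  Bonds broken (reactants):
    C–C: 1 × 353 = 353
    C–H: 6 × 429 = 2574
    C=C: 1 × 591 = 591
    I–I: 1 × 145 = 145
    Σ(broken) = 3663 kJ
  Bonds formed (products):
    C–C: 2 × 353 = 706
    C–H: 6 × 429 = 2574
    C–I: 2 × 232 = 464
    Σ(formed) = 3744 kJ
  ΔH_2 = 3663 − 3744 = −81 kJ
ΔH_1 − ΔH_2 = −522 kJ, so reaction 1 has the more negative ΔH; |ΔH_1 − ΔH_2| = 522 kJ.

Reaction 1, by 522 kJ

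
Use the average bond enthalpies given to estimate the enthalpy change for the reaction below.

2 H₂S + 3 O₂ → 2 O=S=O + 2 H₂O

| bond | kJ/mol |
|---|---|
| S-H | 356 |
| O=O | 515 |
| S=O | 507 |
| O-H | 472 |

Bonds broken (reactants):
  O=O: 3 × 515 = 1545
  S-H: 4 × 356 = 1424
  Σ(broken) = 2969 kJ
Bonds formed (products):
  O-H: 4 × 472 = 1888
  S=O: 4 × 507 = 2028
  Σ(formed) = 3916 kJ
ΔH = Σ(broken) − Σ(formed) = 2969 − 3916 = −947 kJ

ΔH ≈ −947 kJ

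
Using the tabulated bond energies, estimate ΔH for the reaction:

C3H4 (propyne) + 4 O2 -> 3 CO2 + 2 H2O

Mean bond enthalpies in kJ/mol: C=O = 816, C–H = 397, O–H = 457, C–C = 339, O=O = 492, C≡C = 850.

ΔH ≈ −1979 kJ

Bonds broken (reactants):
  C≡C: 1 × 850 = 850
  C–C: 1 × 339 = 339
  C–H: 4 × 397 = 1588
  O=O: 4 × 492 = 1968
  Σ(broken) = 4745 kJ
Bonds formed (products):
  C=O: 6 × 816 = 4896
  O–H: 4 × 457 = 1828
  Σ(formed) = 6724 kJ
ΔH = Σ(broken) − Σ(formed) = 4745 − 6724 = −1979 kJ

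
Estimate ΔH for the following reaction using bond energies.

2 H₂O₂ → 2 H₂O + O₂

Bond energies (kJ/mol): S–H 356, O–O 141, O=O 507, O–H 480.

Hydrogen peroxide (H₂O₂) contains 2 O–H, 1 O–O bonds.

ΔH ≈ −225 kJ

Bonds broken (reactants):
  O–H: 4 × 480 = 1920
  O–O: 2 × 141 = 282
  Σ(broken) = 2202 kJ
Bonds formed (products):
  O–H: 4 × 480 = 1920
  O=O: 1 × 507 = 507
  Σ(formed) = 2427 kJ
ΔH = Σ(broken) − Σ(formed) = 2202 − 2427 = −225 kJ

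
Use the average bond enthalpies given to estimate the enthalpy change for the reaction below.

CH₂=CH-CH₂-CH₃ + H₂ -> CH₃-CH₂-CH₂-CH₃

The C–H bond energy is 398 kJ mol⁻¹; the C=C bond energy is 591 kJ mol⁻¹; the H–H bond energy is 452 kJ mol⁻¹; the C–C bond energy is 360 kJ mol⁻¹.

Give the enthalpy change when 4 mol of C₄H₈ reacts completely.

ΔH = −452 kJ

Bonds broken (reactants):
  C–C: 2 × 360 = 720
  C–H: 8 × 398 = 3184
  C=C: 1 × 591 = 591
  H–H: 1 × 452 = 452
  Σ(broken) = 4947 kJ
Bonds formed (products):
  C–C: 3 × 360 = 1080
  C–H: 10 × 398 = 3980
  Σ(formed) = 5060 kJ
ΔH = Σ(broken) − Σ(formed) = 4947 − 5060 = −113 kJ
For 4× the reaction as written: 4 × (−113) = −452 kJ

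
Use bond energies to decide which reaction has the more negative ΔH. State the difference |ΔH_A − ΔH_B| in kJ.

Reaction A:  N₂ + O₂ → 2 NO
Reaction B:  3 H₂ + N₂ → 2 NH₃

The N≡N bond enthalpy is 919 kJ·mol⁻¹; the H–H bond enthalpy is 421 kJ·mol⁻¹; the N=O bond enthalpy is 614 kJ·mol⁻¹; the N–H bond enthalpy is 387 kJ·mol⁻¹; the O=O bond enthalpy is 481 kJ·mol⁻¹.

Reaction B, by 312 kJ

Reaction A:
  Bonds broken (reactants):
    N≡N: 1 × 919 = 919
    O=O: 1 × 481 = 481
    Σ(broken) = 1400 kJ
  Bonds formed (products):
    N=O: 2 × 614 = 1228
    Σ(formed) = 1228 kJ
  ΔH_A = 1400 − 1228 = +172 kJ
Reaction B:
  Bonds broken (reactants):
    H–H: 3 × 421 = 1263
    N≡N: 1 × 919 = 919
    Σ(broken) = 2182 kJ
  Bonds formed (products):
    N–H: 6 × 387 = 2322
    Σ(formed) = 2322 kJ
  ΔH_B = 2182 − 2322 = −140 kJ
ΔH_A − ΔH_B = +312 kJ, so reaction B has the more negative ΔH; |ΔH_A − ΔH_B| = 312 kJ.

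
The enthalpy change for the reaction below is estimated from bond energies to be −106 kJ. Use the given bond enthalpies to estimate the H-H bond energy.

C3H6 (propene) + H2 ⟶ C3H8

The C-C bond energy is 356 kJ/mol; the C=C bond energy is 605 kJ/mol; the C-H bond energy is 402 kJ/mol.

Let D be the H-H bond energy.
Σ(broken) = 1×356 + 6×402 + 1×605 + 1×D = 3373 + D
Σ(formed) = 2×356 + 8×402 = 3928
ΔH = Σ(broken) − Σ(formed) = (3373 + D) − (3928) = −555 + D
Setting this equal to −106 kJ gives D = 449 kJ/mol.

D(H-H) ≈ 449 kJ/mol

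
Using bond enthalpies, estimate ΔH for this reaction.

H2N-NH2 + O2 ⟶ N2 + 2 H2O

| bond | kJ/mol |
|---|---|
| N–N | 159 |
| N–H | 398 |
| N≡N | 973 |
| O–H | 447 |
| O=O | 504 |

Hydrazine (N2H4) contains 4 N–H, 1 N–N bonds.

Bonds broken (reactants):
  N–H: 4 × 398 = 1592
  N–N: 1 × 159 = 159
  O=O: 1 × 504 = 504
  Σ(broken) = 2255 kJ
Bonds formed (products):
  N≡N: 1 × 973 = 973
  O–H: 4 × 447 = 1788
  Σ(formed) = 2761 kJ
ΔH = Σ(broken) − Σ(formed) = 2255 − 2761 = −506 kJ

ΔH ≈ −506 kJ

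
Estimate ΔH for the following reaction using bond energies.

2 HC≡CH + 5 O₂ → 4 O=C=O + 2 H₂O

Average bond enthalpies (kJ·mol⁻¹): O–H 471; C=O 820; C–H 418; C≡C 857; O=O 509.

ΔH ≈ −2513 kJ

Bonds broken (reactants):
  C≡C: 2 × 857 = 1714
  C–H: 4 × 418 = 1672
  O=O: 5 × 509 = 2545
  Σ(broken) = 5931 kJ
Bonds formed (products):
  C=O: 8 × 820 = 6560
  O–H: 4 × 471 = 1884
  Σ(formed) = 8444 kJ
ΔH = Σ(broken) − Σ(formed) = 5931 − 8444 = −2513 kJ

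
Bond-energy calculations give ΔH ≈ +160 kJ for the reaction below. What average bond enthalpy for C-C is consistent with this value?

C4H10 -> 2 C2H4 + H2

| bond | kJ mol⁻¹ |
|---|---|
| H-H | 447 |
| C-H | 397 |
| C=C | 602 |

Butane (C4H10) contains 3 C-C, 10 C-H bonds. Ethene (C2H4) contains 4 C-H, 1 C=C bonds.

D(C-C) ≈ 339 kJ/mol

Let D be the C-C bond energy.
Σ(broken) = 3×D + 10×397 = 3970 + 3D
Σ(formed) = 8×397 + 2×602 + 1×447 = 4827
ΔH = Σ(broken) − Σ(formed) = (3970 + 3D) − (4827) = −857 + 3D
Setting this equal to +160 kJ gives 3D = 1017, so D = 339 kJ/mol.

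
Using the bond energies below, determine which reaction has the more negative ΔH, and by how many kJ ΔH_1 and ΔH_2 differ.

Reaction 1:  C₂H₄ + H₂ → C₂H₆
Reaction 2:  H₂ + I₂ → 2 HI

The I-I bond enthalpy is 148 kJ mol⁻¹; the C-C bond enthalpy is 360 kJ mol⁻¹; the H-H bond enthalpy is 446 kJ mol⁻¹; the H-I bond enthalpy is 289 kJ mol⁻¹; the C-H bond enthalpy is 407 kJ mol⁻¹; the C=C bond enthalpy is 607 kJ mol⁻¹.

Reaction 1, by 137 kJ

Reaction 1:
  Bonds broken (reactants):
    C-H: 4 × 407 = 1628
    C=C: 1 × 607 = 607
    H-H: 1 × 446 = 446
    Σ(broken) = 2681 kJ
  Bonds formed (products):
    C-C: 1 × 360 = 360
    C-H: 6 × 407 = 2442
    Σ(formed) = 2802 kJ
  ΔH_1 = 2681 − 2802 = −121 kJ
Reaction 2:
  Bonds broken (reactants):
    H-H: 1 × 446 = 446
    I-I: 1 × 148 = 148
    Σ(broken) = 594 kJ
  Bonds formed (products):
    H-I: 2 × 289 = 578
    Σ(formed) = 578 kJ
  ΔH_2 = 594 − 578 = +16 kJ
ΔH_1 − ΔH_2 = −137 kJ, so reaction 1 has the more negative ΔH; |ΔH_1 − ΔH_2| = 137 kJ.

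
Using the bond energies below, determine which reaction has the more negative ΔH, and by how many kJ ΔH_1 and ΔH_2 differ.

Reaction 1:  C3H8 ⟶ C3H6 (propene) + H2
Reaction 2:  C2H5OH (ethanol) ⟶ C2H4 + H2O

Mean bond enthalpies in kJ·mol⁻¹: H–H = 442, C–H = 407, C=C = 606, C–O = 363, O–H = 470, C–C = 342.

Reaction 1:
  Bonds broken (reactants):
    C–C: 2 × 342 = 684
    C–H: 8 × 407 = 3256
    Σ(broken) = 3940 kJ
  Bonds formed (products):
    C–C: 1 × 342 = 342
    C–H: 6 × 407 = 2442
    C=C: 1 × 606 = 606
    H–H: 1 × 442 = 442
    Σ(formed) = 3832 kJ
  ΔH_1 = 3940 − 3832 = +108 kJ
Reaction 2:
  Bonds broken (reactants):
    C–C: 1 × 342 = 342
    C–H: 5 × 407 = 2035
    C–O: 1 × 363 = 363
    O–H: 1 × 470 = 470
    Σ(broken) = 3210 kJ
  Bonds formed (products):
    C–H: 4 × 407 = 1628
    C=C: 1 × 606 = 606
    O–H: 2 × 470 = 940
    Σ(formed) = 3174 kJ
  ΔH_2 = 3210 − 3174 = +36 kJ
ΔH_1 − ΔH_2 = +72 kJ, so reaction 2 has the more negative ΔH; |ΔH_1 − ΔH_2| = 72 kJ.

Reaction 2, by 72 kJ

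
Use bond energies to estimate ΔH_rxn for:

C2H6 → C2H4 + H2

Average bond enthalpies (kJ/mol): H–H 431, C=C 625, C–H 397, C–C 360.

Bonds broken (reactants):
  C–C: 1 × 360 = 360
  C–H: 6 × 397 = 2382
  Σ(broken) = 2742 kJ
Bonds formed (products):
  C–H: 4 × 397 = 1588
  C=C: 1 × 625 = 625
  H–H: 1 × 431 = 431
  Σ(formed) = 2644 kJ
ΔH = Σ(broken) − Σ(formed) = 2742 − 2644 = +98 kJ

ΔH ≈ +98 kJ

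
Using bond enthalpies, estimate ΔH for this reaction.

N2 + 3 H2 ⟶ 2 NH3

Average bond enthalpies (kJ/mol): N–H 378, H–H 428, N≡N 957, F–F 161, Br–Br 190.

ΔH ≈ −27 kJ

Bonds broken (reactants):
  H–H: 3 × 428 = 1284
  N≡N: 1 × 957 = 957
  Σ(broken) = 2241 kJ
Bonds formed (products):
  N–H: 6 × 378 = 2268
  Σ(formed) = 2268 kJ
ΔH = Σ(broken) − Σ(formed) = 2241 − 2268 = −27 kJ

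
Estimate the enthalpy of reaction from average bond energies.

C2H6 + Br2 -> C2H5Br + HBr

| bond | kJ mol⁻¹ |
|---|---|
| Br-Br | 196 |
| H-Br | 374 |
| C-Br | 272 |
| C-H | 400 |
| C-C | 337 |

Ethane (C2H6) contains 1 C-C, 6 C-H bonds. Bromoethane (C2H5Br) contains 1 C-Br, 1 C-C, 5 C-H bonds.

ΔH ≈ −50 kJ

Bonds broken (reactants):
  Br-Br: 1 × 196 = 196
  C-C: 1 × 337 = 337
  C-H: 6 × 400 = 2400
  Σ(broken) = 2933 kJ
Bonds formed (products):
  C-Br: 1 × 272 = 272
  C-C: 1 × 337 = 337
  C-H: 5 × 400 = 2000
  H-Br: 1 × 374 = 374
  Σ(formed) = 2983 kJ
ΔH = Σ(broken) − Σ(formed) = 2933 − 2983 = −50 kJ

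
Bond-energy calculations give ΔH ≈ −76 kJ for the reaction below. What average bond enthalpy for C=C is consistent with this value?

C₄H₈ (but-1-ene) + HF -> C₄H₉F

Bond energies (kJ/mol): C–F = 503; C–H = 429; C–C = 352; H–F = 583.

D(C=C) ≈ 625 kJ/mol

Let D be the C=C bond energy.
Σ(broken) = 2×352 + 8×429 + 1×D + 1×583 = 4719 + D
Σ(formed) = 3×352 + 1×503 + 9×429 = 5420
ΔH = Σ(broken) − Σ(formed) = (4719 + D) − (5420) = −701 + D
Setting this equal to −76 kJ gives D = 625 kJ/mol.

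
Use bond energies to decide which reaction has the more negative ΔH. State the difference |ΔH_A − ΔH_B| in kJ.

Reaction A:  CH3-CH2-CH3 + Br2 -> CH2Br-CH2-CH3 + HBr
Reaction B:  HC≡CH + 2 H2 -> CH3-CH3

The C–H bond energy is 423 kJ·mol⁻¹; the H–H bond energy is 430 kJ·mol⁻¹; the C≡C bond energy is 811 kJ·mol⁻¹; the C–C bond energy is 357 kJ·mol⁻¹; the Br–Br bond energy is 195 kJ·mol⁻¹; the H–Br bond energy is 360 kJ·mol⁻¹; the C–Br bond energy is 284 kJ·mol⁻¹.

Reaction B, by 352 kJ

Reaction A:
  Bonds broken (reactants):
    Br–Br: 1 × 195 = 195
    C–C: 2 × 357 = 714
    C–H: 8 × 423 = 3384
    Σ(broken) = 4293 kJ
  Bonds formed (products):
    C–Br: 1 × 284 = 284
    C–C: 2 × 357 = 714
    C–H: 7 × 423 = 2961
    H–Br: 1 × 360 = 360
    Σ(formed) = 4319 kJ
  ΔH_A = 4293 − 4319 = −26 kJ
Reaction B:
  Bonds broken (reactants):
    C≡C: 1 × 811 = 811
    C–H: 2 × 423 = 846
    H–H: 2 × 430 = 860
    Σ(broken) = 2517 kJ
  Bonds formed (products):
    C–C: 1 × 357 = 357
    C–H: 6 × 423 = 2538
    Σ(formed) = 2895 kJ
  ΔH_B = 2517 − 2895 = −378 kJ
ΔH_A − ΔH_B = +352 kJ, so reaction B has the more negative ΔH; |ΔH_A − ΔH_B| = 352 kJ.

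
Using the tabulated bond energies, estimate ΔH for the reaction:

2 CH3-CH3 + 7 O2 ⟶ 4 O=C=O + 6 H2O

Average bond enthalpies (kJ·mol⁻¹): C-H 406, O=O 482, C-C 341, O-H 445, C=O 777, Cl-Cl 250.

ΔH ≈ −2628 kJ

Bonds broken (reactants):
  C-C: 2 × 341 = 682
  C-H: 12 × 406 = 4872
  O=O: 7 × 482 = 3374
  Σ(broken) = 8928 kJ
Bonds formed (products):
  C=O: 8 × 777 = 6216
  O-H: 12 × 445 = 5340
  Σ(formed) = 11556 kJ
ΔH = Σ(broken) − Σ(formed) = 8928 − 11556 = −2628 kJ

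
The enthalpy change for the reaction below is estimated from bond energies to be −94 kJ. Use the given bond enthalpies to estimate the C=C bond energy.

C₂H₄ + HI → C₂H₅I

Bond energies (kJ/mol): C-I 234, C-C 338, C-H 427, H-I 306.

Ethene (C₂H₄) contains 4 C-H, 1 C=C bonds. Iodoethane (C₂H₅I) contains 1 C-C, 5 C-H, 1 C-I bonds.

Let D be the C=C bond energy.
Σ(broken) = 4×427 + 1×D + 1×306 = 2014 + D
Σ(formed) = 1×338 + 5×427 + 1×234 = 2707
ΔH = Σ(broken) − Σ(formed) = (2014 + D) − (2707) = −693 + D
Setting this equal to −94 kJ gives D = 599 kJ/mol.

D(C=C) ≈ 599 kJ/mol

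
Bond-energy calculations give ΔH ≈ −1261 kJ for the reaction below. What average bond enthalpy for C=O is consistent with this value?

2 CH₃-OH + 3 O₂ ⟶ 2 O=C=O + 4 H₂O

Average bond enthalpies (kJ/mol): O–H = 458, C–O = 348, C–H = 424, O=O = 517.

Let D be the C=O bond energy.
Σ(broken) = 6×424 + 2×348 + 2×458 + 3×517 = 5707
Σ(formed) = 4×D + 8×458 = 3664 + 4D
ΔH = Σ(broken) − Σ(formed) = (5707) − (3664 + 4D) = +2043 − 4D
Setting this equal to −1261 kJ gives 4D = 3304, so D = 826 kJ/mol.

D(C=O) ≈ 826 kJ/mol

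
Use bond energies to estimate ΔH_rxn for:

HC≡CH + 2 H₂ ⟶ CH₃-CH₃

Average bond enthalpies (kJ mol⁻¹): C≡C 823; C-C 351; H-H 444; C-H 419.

Bonds broken (reactants):
  C≡C: 1 × 823 = 823
  C-H: 2 × 419 = 838
  H-H: 2 × 444 = 888
  Σ(broken) = 2549 kJ
Bonds formed (products):
  C-C: 1 × 351 = 351
  C-H: 6 × 419 = 2514
  Σ(formed) = 2865 kJ
ΔH = Σ(broken) − Σ(formed) = 2549 − 2865 = −316 kJ

ΔH ≈ −316 kJ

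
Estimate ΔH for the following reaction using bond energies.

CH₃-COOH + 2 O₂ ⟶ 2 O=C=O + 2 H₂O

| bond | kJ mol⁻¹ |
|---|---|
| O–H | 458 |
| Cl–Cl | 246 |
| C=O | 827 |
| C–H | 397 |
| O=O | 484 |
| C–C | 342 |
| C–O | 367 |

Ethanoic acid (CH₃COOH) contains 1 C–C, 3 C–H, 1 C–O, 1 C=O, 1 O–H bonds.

Bonds broken (reactants):
  C–C: 1 × 342 = 342
  C–H: 3 × 397 = 1191
  C–O: 1 × 367 = 367
  C=O: 1 × 827 = 827
  O–H: 1 × 458 = 458
  O=O: 2 × 484 = 968
  Σ(broken) = 4153 kJ
Bonds formed (products):
  C=O: 4 × 827 = 3308
  O–H: 4 × 458 = 1832
  Σ(formed) = 5140 kJ
ΔH = Σ(broken) − Σ(formed) = 4153 − 5140 = −987 kJ

ΔH ≈ −987 kJ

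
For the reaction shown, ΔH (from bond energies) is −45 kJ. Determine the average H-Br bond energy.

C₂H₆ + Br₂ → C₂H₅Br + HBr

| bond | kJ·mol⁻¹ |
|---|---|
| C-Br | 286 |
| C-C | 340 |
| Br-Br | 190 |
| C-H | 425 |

Let D be the H-Br bond energy.
Σ(broken) = 1×190 + 1×340 + 6×425 = 3080
Σ(formed) = 1×286 + 1×340 + 5×425 + 1×D = 2751 + D
ΔH = Σ(broken) − Σ(formed) = (3080) − (2751 + D) = +329 − D
Setting this equal to −45 kJ gives D = 374 kJ/mol.

D(H-Br) ≈ 374 kJ/mol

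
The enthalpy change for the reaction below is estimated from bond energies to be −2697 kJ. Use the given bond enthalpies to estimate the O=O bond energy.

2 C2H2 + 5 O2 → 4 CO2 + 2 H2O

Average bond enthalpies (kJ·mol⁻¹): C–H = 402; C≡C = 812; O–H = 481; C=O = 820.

Let D be the O=O bond energy.
Σ(broken) = 2×812 + 4×402 + 5×D = 3232 + 5D
Σ(formed) = 8×820 + 4×481 = 8484
ΔH = Σ(broken) − Σ(formed) = (3232 + 5D) − (8484) = −5252 + 5D
Setting this equal to −2697 kJ gives 5D = 2555, so D = 511 kJ/mol.

D(O=O) ≈ 511 kJ/mol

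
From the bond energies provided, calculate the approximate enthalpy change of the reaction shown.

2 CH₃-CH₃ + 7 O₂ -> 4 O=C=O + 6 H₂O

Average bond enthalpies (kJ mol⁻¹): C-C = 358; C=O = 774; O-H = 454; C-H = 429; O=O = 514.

Bonds broken (reactants):
  C-C: 2 × 358 = 716
  C-H: 12 × 429 = 5148
  O=O: 7 × 514 = 3598
  Σ(broken) = 9462 kJ
Bonds formed (products):
  C=O: 8 × 774 = 6192
  O-H: 12 × 454 = 5448
  Σ(formed) = 11640 kJ
ΔH = Σ(broken) − Σ(formed) = 9462 − 11640 = −2178 kJ

ΔH ≈ −2178 kJ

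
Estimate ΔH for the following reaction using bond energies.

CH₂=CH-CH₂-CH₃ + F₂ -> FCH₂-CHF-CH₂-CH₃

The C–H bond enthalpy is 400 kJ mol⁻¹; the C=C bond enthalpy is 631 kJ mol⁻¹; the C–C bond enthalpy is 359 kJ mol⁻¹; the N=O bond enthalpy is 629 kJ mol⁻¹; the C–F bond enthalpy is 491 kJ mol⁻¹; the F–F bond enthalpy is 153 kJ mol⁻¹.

ΔH ≈ −557 kJ

Bonds broken (reactants):
  C–C: 2 × 359 = 718
  C–H: 8 × 400 = 3200
  C=C: 1 × 631 = 631
  F–F: 1 × 153 = 153
  Σ(broken) = 4702 kJ
Bonds formed (products):
  C–C: 3 × 359 = 1077
  C–F: 2 × 491 = 982
  C–H: 8 × 400 = 3200
  Σ(formed) = 5259 kJ
ΔH = Σ(broken) − Σ(formed) = 4702 − 5259 = −557 kJ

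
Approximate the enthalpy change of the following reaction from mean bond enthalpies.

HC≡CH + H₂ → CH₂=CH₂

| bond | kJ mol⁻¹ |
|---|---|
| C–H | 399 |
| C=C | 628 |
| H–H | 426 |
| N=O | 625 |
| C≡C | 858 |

ΔH ≈ −142 kJ

Bonds broken (reactants):
  C≡C: 1 × 858 = 858
  C–H: 2 × 399 = 798
  H–H: 1 × 426 = 426
  Σ(broken) = 2082 kJ
Bonds formed (products):
  C–H: 4 × 399 = 1596
  C=C: 1 × 628 = 628
  Σ(formed) = 2224 kJ
ΔH = Σ(broken) − Σ(formed) = 2082 − 2224 = −142 kJ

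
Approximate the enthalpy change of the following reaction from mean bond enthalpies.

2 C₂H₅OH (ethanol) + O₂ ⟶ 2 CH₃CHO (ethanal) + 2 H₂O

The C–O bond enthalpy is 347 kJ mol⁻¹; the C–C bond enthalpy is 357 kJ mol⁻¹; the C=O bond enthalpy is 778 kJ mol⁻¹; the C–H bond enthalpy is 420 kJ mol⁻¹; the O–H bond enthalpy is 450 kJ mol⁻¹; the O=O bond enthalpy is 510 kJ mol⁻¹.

Bonds broken (reactants):
  C–C: 2 × 357 = 714
  C–H: 10 × 420 = 4200
  C–O: 2 × 347 = 694
  O–H: 2 × 450 = 900
  O=O: 1 × 510 = 510
  Σ(broken) = 7018 kJ
Bonds formed (products):
  C–C: 2 × 357 = 714
  C–H: 8 × 420 = 3360
  C=O: 2 × 778 = 1556
  O–H: 4 × 450 = 1800
  Σ(formed) = 7430 kJ
ΔH = Σ(broken) − Σ(formed) = 7018 − 7430 = −412 kJ

ΔH ≈ −412 kJ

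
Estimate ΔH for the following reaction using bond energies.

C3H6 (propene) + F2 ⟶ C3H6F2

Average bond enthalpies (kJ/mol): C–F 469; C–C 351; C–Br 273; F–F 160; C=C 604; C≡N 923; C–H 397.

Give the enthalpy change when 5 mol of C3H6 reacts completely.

Bonds broken (reactants):
  C–C: 1 × 351 = 351
  C–H: 6 × 397 = 2382
  C=C: 1 × 604 = 604
  F–F: 1 × 160 = 160
  Σ(broken) = 3497 kJ
Bonds formed (products):
  C–C: 2 × 351 = 702
  C–F: 2 × 469 = 938
  C–H: 6 × 397 = 2382
  Σ(formed) = 4022 kJ
ΔH = Σ(broken) − Σ(formed) = 3497 − 4022 = −525 kJ
For 5× the reaction as written: 5 × (−525) = −2625 kJ

ΔH = −2625 kJ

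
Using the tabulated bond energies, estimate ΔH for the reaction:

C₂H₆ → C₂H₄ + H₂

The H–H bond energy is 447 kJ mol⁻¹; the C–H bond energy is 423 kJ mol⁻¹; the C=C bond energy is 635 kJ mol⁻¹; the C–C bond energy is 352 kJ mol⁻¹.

Bonds broken (reactants):
  C–C: 1 × 352 = 352
  C–H: 6 × 423 = 2538
  Σ(broken) = 2890 kJ
Bonds formed (products):
  C–H: 4 × 423 = 1692
  C=C: 1 × 635 = 635
  H–H: 1 × 447 = 447
  Σ(formed) = 2774 kJ
ΔH = Σ(broken) − Σ(formed) = 2890 − 2774 = +116 kJ

ΔH ≈ +116 kJ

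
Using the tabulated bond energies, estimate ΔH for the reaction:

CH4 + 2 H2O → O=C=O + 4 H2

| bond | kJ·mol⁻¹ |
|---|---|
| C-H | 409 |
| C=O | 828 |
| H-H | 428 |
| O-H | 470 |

Bonds broken (reactants):
  C-H: 4 × 409 = 1636
  O-H: 4 × 470 = 1880
  Σ(broken) = 3516 kJ
Bonds formed (products):
  C=O: 2 × 828 = 1656
  H-H: 4 × 428 = 1712
  Σ(formed) = 3368 kJ
ΔH = Σ(broken) − Σ(formed) = 3516 − 3368 = +148 kJ

ΔH ≈ +148 kJ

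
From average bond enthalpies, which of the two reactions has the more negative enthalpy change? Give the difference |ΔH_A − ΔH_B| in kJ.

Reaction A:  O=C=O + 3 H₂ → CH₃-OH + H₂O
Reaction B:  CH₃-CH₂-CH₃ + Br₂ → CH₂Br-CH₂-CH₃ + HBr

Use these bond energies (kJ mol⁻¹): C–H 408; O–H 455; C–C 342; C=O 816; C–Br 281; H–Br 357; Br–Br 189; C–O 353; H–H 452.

Reaction B, by 87 kJ

Reaction A:
  Bonds broken (reactants):
    C=O: 2 × 816 = 1632
    H–H: 3 × 452 = 1356
    Σ(broken) = 2988 kJ
  Bonds formed (products):
    C–H: 3 × 408 = 1224
    C–O: 1 × 353 = 353
    O–H: 3 × 455 = 1365
    Σ(formed) = 2942 kJ
  ΔH_A = 2988 − 2942 = +46 kJ
Reaction B:
  Bonds broken (reactants):
    Br–Br: 1 × 189 = 189
    C–C: 2 × 342 = 684
    C–H: 8 × 408 = 3264
    Σ(broken) = 4137 kJ
  Bonds formed (products):
    C–Br: 1 × 281 = 281
    C–C: 2 × 342 = 684
    C–H: 7 × 408 = 2856
    H–Br: 1 × 357 = 357
    Σ(formed) = 4178 kJ
  ΔH_B = 4137 − 4178 = −41 kJ
ΔH_A − ΔH_B = +87 kJ, so reaction B has the more negative ΔH; |ΔH_A − ΔH_B| = 87 kJ.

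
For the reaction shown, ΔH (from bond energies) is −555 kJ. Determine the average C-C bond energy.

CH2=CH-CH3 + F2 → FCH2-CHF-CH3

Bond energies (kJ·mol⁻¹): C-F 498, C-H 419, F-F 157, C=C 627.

D(C-C) ≈ 343 kJ/mol

Let D be the C-C bond energy.
Σ(broken) = 1×D + 6×419 + 1×627 + 1×157 = 3298 + D
Σ(formed) = 2×D + 2×498 + 6×419 = 3510 + 2D
ΔH = Σ(broken) − Σ(formed) = (3298 + D) − (3510 + 2D) = −212 − D
Setting this equal to −555 kJ gives D = 343 kJ/mol.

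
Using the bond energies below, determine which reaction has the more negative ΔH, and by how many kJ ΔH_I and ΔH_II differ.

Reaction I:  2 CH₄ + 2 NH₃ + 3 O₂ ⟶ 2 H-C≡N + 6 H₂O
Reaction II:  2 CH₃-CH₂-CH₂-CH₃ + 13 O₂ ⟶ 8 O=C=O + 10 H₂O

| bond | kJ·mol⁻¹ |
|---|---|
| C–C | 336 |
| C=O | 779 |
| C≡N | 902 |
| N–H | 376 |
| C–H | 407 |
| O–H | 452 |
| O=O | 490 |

Reaction I:
  Bonds broken (reactants):
    C–H: 8 × 407 = 3256
    N–H: 6 × 376 = 2256
    O=O: 3 × 490 = 1470
    Σ(broken) = 6982 kJ
  Bonds formed (products):
    C≡N: 2 × 902 = 1804
    C–H: 2 × 407 = 814
    O–H: 12 × 452 = 5424
    Σ(formed) = 8042 kJ
  ΔH_I = 6982 − 8042 = −1060 kJ
Reaction II:
  Bonds broken (reactants):
    C–C: 6 × 336 = 2016
    C–H: 20 × 407 = 8140
    O=O: 13 × 490 = 6370
    Σ(broken) = 16526 kJ
  Bonds formed (products):
    C=O: 16 × 779 = 12464
    O–H: 20 × 452 = 9040
    Σ(formed) = 21504 kJ
  ΔH_II = 16526 − 21504 = −4978 kJ
ΔH_I − ΔH_II = +3918 kJ, so reaction II has the more negative ΔH; |ΔH_I − ΔH_II| = 3918 kJ.

Reaction II, by 3918 kJ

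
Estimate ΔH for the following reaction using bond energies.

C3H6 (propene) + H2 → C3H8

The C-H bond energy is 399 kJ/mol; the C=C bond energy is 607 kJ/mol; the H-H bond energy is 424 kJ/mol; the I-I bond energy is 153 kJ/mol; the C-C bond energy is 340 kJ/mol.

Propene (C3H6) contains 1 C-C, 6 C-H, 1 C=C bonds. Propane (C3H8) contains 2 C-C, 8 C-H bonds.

ΔH ≈ −107 kJ

Bonds broken (reactants):
  C-C: 1 × 340 = 340
  C-H: 6 × 399 = 2394
  C=C: 1 × 607 = 607
  H-H: 1 × 424 = 424
  Σ(broken) = 3765 kJ
Bonds formed (products):
  C-C: 2 × 340 = 680
  C-H: 8 × 399 = 3192
  Σ(formed) = 3872 kJ
ΔH = Σ(broken) − Σ(formed) = 3765 − 3872 = −107 kJ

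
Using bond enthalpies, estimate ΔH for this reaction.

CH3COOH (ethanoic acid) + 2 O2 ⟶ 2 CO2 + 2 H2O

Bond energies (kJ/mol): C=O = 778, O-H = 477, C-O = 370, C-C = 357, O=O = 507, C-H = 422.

ΔH ≈ −758 kJ

Bonds broken (reactants):
  C-C: 1 × 357 = 357
  C-H: 3 × 422 = 1266
  C-O: 1 × 370 = 370
  C=O: 1 × 778 = 778
  O-H: 1 × 477 = 477
  O=O: 2 × 507 = 1014
  Σ(broken) = 4262 kJ
Bonds formed (products):
  C=O: 4 × 778 = 3112
  O-H: 4 × 477 = 1908
  Σ(formed) = 5020 kJ
ΔH = Σ(broken) − Σ(formed) = 4262 − 5020 = −758 kJ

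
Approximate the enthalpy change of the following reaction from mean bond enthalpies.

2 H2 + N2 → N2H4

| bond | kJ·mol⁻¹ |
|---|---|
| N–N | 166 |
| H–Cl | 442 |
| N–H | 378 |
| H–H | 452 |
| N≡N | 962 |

Bonds broken (reactants):
  H–H: 2 × 452 = 904
  N≡N: 1 × 962 = 962
  Σ(broken) = 1866 kJ
Bonds formed (products):
  N–H: 4 × 378 = 1512
  N–N: 1 × 166 = 166
  Σ(formed) = 1678 kJ
ΔH = Σ(broken) − Σ(formed) = 1866 − 1678 = +188 kJ

ΔH ≈ +188 kJ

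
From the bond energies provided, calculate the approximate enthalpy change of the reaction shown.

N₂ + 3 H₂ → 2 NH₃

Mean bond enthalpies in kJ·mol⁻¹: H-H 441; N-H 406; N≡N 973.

ΔH ≈ −140 kJ

Bonds broken (reactants):
  H-H: 3 × 441 = 1323
  N≡N: 1 × 973 = 973
  Σ(broken) = 2296 kJ
Bonds formed (products):
  N-H: 6 × 406 = 2436
  Σ(formed) = 2436 kJ
ΔH = Σ(broken) − Σ(formed) = 2296 − 2436 = −140 kJ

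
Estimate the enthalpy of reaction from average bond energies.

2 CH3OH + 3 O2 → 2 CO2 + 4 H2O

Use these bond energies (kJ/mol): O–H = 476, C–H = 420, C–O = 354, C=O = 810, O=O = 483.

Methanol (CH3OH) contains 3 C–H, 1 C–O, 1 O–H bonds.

Bonds broken (reactants):
  C–H: 6 × 420 = 2520
  C–O: 2 × 354 = 708
  O–H: 2 × 476 = 952
  O=O: 3 × 483 = 1449
  Σ(broken) = 5629 kJ
Bonds formed (products):
  C=O: 4 × 810 = 3240
  O–H: 8 × 476 = 3808
  Σ(formed) = 7048 kJ
ΔH = Σ(broken) − Σ(formed) = 5629 − 7048 = −1419 kJ

ΔH ≈ −1419 kJ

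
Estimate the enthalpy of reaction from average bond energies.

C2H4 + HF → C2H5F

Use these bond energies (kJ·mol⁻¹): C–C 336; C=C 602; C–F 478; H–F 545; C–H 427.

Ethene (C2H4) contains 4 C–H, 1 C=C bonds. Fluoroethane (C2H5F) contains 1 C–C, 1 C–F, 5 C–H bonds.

Bonds broken (reactants):
  C–H: 4 × 427 = 1708
  C=C: 1 × 602 = 602
  H–F: 1 × 545 = 545
  Σ(broken) = 2855 kJ
Bonds formed (products):
  C–C: 1 × 336 = 336
  C–F: 1 × 478 = 478
  C–H: 5 × 427 = 2135
  Σ(formed) = 2949 kJ
ΔH = Σ(broken) − Σ(formed) = 2855 − 2949 = −94 kJ

ΔH ≈ −94 kJ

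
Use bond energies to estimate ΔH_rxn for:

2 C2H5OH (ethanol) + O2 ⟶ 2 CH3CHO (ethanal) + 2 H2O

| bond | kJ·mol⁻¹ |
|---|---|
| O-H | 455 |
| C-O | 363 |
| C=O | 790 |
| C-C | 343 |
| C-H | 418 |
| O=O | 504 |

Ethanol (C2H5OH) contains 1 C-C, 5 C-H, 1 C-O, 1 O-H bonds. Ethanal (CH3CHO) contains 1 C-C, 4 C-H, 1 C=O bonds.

ΔH ≈ −424 kJ

Bonds broken (reactants):
  C-C: 2 × 343 = 686
  C-H: 10 × 418 = 4180
  C-O: 2 × 363 = 726
  O-H: 2 × 455 = 910
  O=O: 1 × 504 = 504
  Σ(broken) = 7006 kJ
Bonds formed (products):
  C-C: 2 × 343 = 686
  C-H: 8 × 418 = 3344
  C=O: 2 × 790 = 1580
  O-H: 4 × 455 = 1820
  Σ(formed) = 7430 kJ
ΔH = Σ(broken) − Σ(formed) = 7006 − 7430 = −424 kJ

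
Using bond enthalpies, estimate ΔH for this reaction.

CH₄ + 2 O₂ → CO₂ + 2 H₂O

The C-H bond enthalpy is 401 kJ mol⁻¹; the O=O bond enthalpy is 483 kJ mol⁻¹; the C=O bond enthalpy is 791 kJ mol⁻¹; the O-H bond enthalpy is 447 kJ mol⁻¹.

ΔH ≈ −800 kJ

Bonds broken (reactants):
  C-H: 4 × 401 = 1604
  O=O: 2 × 483 = 966
  Σ(broken) = 2570 kJ
Bonds formed (products):
  C=O: 2 × 791 = 1582
  O-H: 4 × 447 = 1788
  Σ(formed) = 3370 kJ
ΔH = Σ(broken) − Σ(formed) = 2570 − 3370 = −800 kJ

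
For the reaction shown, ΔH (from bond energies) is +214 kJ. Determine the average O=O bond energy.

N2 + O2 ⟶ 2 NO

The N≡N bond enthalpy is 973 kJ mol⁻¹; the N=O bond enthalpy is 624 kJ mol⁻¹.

D(O=O) ≈ 489 kJ/mol

Let D be the O=O bond energy.
Σ(broken) = 1×973 + 1×D = 973 + D
Σ(formed) = 2×624 = 1248
ΔH = Σ(broken) − Σ(formed) = (973 + D) − (1248) = −275 + D
Setting this equal to +214 kJ gives D = 489 kJ/mol.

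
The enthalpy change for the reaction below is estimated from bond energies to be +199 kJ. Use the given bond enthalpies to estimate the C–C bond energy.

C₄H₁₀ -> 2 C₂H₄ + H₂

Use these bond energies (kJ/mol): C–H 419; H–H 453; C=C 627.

D(C–C) ≈ 356 kJ/mol

Let D be the C–C bond energy.
Σ(broken) = 3×D + 10×419 = 4190 + 3D
Σ(formed) = 8×419 + 2×627 + 1×453 = 5059
ΔH = Σ(broken) − Σ(formed) = (4190 + 3D) − (5059) = −869 + 3D
Setting this equal to +199 kJ gives 3D = 1068, so D = 356 kJ/mol.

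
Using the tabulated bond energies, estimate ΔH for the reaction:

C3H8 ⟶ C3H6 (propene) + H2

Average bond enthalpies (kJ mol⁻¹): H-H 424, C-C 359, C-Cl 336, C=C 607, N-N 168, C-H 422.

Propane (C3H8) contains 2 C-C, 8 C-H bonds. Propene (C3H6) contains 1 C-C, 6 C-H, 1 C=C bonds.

Bonds broken (reactants):
  C-C: 2 × 359 = 718
  C-H: 8 × 422 = 3376
  Σ(broken) = 4094 kJ
Bonds formed (products):
  C-C: 1 × 359 = 359
  C-H: 6 × 422 = 2532
  C=C: 1 × 607 = 607
  H-H: 1 × 424 = 424
  Σ(formed) = 3922 kJ
ΔH = Σ(broken) − Σ(formed) = 4094 − 3922 = +172 kJ

ΔH ≈ +172 kJ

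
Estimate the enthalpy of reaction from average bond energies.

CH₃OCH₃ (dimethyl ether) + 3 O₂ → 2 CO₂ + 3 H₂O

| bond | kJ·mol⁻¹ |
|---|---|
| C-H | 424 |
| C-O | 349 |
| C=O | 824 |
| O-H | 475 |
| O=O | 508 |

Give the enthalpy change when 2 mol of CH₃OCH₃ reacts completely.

ΔH = −2760 kJ

Bonds broken (reactants):
  C-H: 6 × 424 = 2544
  C-O: 2 × 349 = 698
  O=O: 3 × 508 = 1524
  Σ(broken) = 4766 kJ
Bonds formed (products):
  C=O: 4 × 824 = 3296
  O-H: 6 × 475 = 2850
  Σ(formed) = 6146 kJ
ΔH = Σ(broken) − Σ(formed) = 4766 − 6146 = −1380 kJ
For 2× the reaction as written: 2 × (−1380) = −2760 kJ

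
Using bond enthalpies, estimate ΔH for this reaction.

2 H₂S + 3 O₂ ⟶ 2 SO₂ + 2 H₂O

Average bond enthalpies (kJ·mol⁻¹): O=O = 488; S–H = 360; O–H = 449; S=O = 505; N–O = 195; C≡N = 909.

Bonds broken (reactants):
  O=O: 3 × 488 = 1464
  S–H: 4 × 360 = 1440
  Σ(broken) = 2904 kJ
Bonds formed (products):
  O–H: 4 × 449 = 1796
  S=O: 4 × 505 = 2020
  Σ(formed) = 3816 kJ
ΔH = Σ(broken) − Σ(formed) = 2904 − 3816 = −912 kJ

ΔH ≈ −912 kJ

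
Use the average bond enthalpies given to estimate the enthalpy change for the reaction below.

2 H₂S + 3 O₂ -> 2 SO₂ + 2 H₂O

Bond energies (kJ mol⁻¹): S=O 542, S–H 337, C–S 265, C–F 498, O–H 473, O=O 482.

ΔH ≈ −1266 kJ

Bonds broken (reactants):
  O=O: 3 × 482 = 1446
  S–H: 4 × 337 = 1348
  Σ(broken) = 2794 kJ
Bonds formed (products):
  O–H: 4 × 473 = 1892
  S=O: 4 × 542 = 2168
  Σ(formed) = 4060 kJ
ΔH = Σ(broken) − Σ(formed) = 2794 − 4060 = −1266 kJ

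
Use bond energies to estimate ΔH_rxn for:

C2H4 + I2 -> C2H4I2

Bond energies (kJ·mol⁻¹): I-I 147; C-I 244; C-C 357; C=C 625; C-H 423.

Bonds broken (reactants):
  C-H: 4 × 423 = 1692
  C=C: 1 × 625 = 625
  I-I: 1 × 147 = 147
  Σ(broken) = 2464 kJ
Bonds formed (products):
  C-C: 1 × 357 = 357
  C-H: 4 × 423 = 1692
  C-I: 2 × 244 = 488
  Σ(formed) = 2537 kJ
ΔH = Σ(broken) − Σ(formed) = 2464 − 2537 = −73 kJ

ΔH ≈ −73 kJ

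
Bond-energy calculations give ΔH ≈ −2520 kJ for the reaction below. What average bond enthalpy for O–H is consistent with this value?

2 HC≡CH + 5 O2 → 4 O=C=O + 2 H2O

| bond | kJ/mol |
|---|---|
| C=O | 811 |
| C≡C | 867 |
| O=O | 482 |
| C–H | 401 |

D(O–H) ≈ 445 kJ/mol

Let D be the O–H bond energy.
Σ(broken) = 2×867 + 4×401 + 5×482 = 5748
Σ(formed) = 8×811 + 4×D = 6488 + 4D
ΔH = Σ(broken) − Σ(formed) = (5748) − (6488 + 4D) = −740 − 4D
Setting this equal to −2520 kJ gives 4D = 1780, so D = 445 kJ/mol.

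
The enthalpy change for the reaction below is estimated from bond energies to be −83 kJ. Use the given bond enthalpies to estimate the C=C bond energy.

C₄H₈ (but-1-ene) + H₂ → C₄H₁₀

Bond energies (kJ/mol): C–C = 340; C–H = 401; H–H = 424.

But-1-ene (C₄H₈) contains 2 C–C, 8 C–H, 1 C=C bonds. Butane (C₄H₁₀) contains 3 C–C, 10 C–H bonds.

D(C=C) ≈ 635 kJ/mol

Let D be the C=C bond energy.
Σ(broken) = 2×340 + 8×401 + 1×D + 1×424 = 4312 + D
Σ(formed) = 3×340 + 10×401 = 5030
ΔH = Σ(broken) − Σ(formed) = (4312 + D) − (5030) = −718 + D
Setting this equal to −83 kJ gives D = 635 kJ/mol.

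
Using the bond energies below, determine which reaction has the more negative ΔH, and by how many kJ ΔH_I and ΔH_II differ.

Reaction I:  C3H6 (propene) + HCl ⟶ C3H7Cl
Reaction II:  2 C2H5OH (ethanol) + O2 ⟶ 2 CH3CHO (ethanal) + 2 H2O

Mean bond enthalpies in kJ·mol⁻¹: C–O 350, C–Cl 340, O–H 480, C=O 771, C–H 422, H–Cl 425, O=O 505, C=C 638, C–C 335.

Reaction I:
  Bonds broken (reactants):
    C–C: 1 × 335 = 335
    C–H: 6 × 422 = 2532
    C=C: 1 × 638 = 638
    H–Cl: 1 × 425 = 425
    Σ(broken) = 3930 kJ
  Bonds formed (products):
    C–C: 2 × 335 = 670
    C–Cl: 1 × 340 = 340
    C–H: 7 × 422 = 2954
    Σ(formed) = 3964 kJ
  ΔH_I = 3930 − 3964 = −34 kJ
Reaction II:
  Bonds broken (reactants):
    C–C: 2 × 335 = 670
    C–H: 10 × 422 = 4220
    C–O: 2 × 350 = 700
    O–H: 2 × 480 = 960
    O=O: 1 × 505 = 505
    Σ(broken) = 7055 kJ
  Bonds formed (products):
    C–C: 2 × 335 = 670
    C–H: 8 × 422 = 3376
    C=O: 2 × 771 = 1542
    O–H: 4 × 480 = 1920
    Σ(formed) = 7508 kJ
  ΔH_II = 7055 − 7508 = −453 kJ
ΔH_I − ΔH_II = +419 kJ, so reaction II has the more negative ΔH; |ΔH_I − ΔH_II| = 419 kJ.

Reaction II, by 419 kJ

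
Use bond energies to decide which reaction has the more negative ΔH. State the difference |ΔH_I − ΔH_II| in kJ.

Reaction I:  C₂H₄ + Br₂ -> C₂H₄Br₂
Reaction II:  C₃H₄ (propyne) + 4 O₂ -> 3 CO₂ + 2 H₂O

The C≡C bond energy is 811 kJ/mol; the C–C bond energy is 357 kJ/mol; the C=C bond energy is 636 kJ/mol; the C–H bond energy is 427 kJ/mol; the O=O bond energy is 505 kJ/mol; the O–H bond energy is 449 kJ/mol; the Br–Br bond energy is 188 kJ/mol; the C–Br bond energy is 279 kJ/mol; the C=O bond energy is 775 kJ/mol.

Reaction II, by 1459 kJ

Reaction I:
  Bonds broken (reactants):
    Br–Br: 1 × 188 = 188
    C–H: 4 × 427 = 1708
    C=C: 1 × 636 = 636
    Σ(broken) = 2532 kJ
  Bonds formed (products):
    C–Br: 2 × 279 = 558
    C–C: 1 × 357 = 357
    C–H: 4 × 427 = 1708
    Σ(formed) = 2623 kJ
  ΔH_I = 2532 − 2623 = −91 kJ
Reaction II:
  Bonds broken (reactants):
    C≡C: 1 × 811 = 811
    C–C: 1 × 357 = 357
    C–H: 4 × 427 = 1708
    O=O: 4 × 505 = 2020
    Σ(broken) = 4896 kJ
  Bonds formed (products):
    C=O: 6 × 775 = 4650
    O–H: 4 × 449 = 1796
    Σ(formed) = 6446 kJ
  ΔH_II = 4896 − 6446 = −1550 kJ
ΔH_I − ΔH_II = +1459 kJ, so reaction II has the more negative ΔH; |ΔH_I − ΔH_II| = 1459 kJ.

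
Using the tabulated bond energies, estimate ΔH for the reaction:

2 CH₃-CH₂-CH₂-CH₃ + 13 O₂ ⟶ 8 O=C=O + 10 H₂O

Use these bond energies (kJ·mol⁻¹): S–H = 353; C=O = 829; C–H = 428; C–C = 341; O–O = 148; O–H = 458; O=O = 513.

Bonds broken (reactants):
  C–C: 6 × 341 = 2046
  C–H: 20 × 428 = 8560
  O=O: 13 × 513 = 6669
  Σ(broken) = 17275 kJ
Bonds formed (products):
  C=O: 16 × 829 = 13264
  O–H: 20 × 458 = 9160
  Σ(formed) = 22424 kJ
ΔH = Σ(broken) − Σ(formed) = 17275 − 22424 = −5149 kJ

ΔH ≈ −5149 kJ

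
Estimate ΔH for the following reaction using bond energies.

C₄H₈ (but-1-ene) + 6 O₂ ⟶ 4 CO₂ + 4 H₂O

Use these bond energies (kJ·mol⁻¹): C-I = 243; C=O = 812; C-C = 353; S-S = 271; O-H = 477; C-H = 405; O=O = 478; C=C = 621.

ΔH ≈ −2877 kJ

Bonds broken (reactants):
  C-C: 2 × 353 = 706
  C-H: 8 × 405 = 3240
  C=C: 1 × 621 = 621
  O=O: 6 × 478 = 2868
  Σ(broken) = 7435 kJ
Bonds formed (products):
  C=O: 8 × 812 = 6496
  O-H: 8 × 477 = 3816
  Σ(formed) = 10312 kJ
ΔH = Σ(broken) − Σ(formed) = 7435 − 10312 = −2877 kJ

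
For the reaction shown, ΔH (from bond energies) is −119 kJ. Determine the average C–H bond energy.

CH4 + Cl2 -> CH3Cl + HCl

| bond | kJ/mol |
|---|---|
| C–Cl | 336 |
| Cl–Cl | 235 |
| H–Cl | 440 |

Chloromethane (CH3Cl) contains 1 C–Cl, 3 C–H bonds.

D(C–H) ≈ 422 kJ/mol

Let D be the C–H bond energy.
Σ(broken) = 4×D + 1×235 = 235 + 4D
Σ(formed) = 1×336 + 3×D + 1×440 = 776 + 3D
ΔH = Σ(broken) − Σ(formed) = (235 + 4D) − (776 + 3D) = −541 + D
Setting this equal to −119 kJ gives D = 422 kJ/mol.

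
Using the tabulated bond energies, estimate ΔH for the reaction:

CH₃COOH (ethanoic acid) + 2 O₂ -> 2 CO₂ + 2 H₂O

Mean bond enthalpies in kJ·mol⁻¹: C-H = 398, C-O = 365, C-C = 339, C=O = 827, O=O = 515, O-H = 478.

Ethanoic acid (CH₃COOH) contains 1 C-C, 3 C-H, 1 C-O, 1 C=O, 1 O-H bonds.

ΔH ≈ −987 kJ

Bonds broken (reactants):
  C-C: 1 × 339 = 339
  C-H: 3 × 398 = 1194
  C-O: 1 × 365 = 365
  C=O: 1 × 827 = 827
  O-H: 1 × 478 = 478
  O=O: 2 × 515 = 1030
  Σ(broken) = 4233 kJ
Bonds formed (products):
  C=O: 4 × 827 = 3308
  O-H: 4 × 478 = 1912
  Σ(formed) = 5220 kJ
ΔH = Σ(broken) − Σ(formed) = 4233 − 5220 = −987 kJ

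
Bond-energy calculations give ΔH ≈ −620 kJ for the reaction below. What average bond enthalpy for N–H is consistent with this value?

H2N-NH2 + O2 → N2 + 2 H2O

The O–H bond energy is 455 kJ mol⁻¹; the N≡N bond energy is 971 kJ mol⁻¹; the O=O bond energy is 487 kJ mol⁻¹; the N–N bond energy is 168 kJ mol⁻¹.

Let D be the N–H bond energy.
Σ(broken) = 4×D + 1×168 + 1×487 = 655 + 4D
Σ(formed) = 1×971 + 4×455 = 2791
ΔH = Σ(broken) − Σ(formed) = (655 + 4D) − (2791) = −2136 + 4D
Setting this equal to −620 kJ gives 4D = 1516, so D = 379 kJ/mol.

D(N–H) ≈ 379 kJ/mol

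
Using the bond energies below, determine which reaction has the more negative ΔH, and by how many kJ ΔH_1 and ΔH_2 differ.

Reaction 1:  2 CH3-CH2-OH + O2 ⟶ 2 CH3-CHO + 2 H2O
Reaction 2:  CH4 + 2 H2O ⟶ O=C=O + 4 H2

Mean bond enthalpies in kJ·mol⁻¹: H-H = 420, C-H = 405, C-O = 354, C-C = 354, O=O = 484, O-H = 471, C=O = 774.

Reaction 1, by 764 kJ

Reaction 1:
  Bonds broken (reactants):
    C-C: 2 × 354 = 708
    C-H: 10 × 405 = 4050
    C-O: 2 × 354 = 708
    O-H: 2 × 471 = 942
    O=O: 1 × 484 = 484
    Σ(broken) = 6892 kJ
  Bonds formed (products):
    C-C: 2 × 354 = 708
    C-H: 8 × 405 = 3240
    C=O: 2 × 774 = 1548
    O-H: 4 × 471 = 1884
    Σ(formed) = 7380 kJ
  ΔH_1 = 6892 − 7380 = −488 kJ
Reaction 2:
  Bonds broken (reactants):
    C-H: 4 × 405 = 1620
    O-H: 4 × 471 = 1884
    Σ(broken) = 3504 kJ
  Bonds formed (products):
    C=O: 2 × 774 = 1548
    H-H: 4 × 420 = 1680
    Σ(formed) = 3228 kJ
  ΔH_2 = 3504 − 3228 = +276 kJ
ΔH_1 − ΔH_2 = −764 kJ, so reaction 1 has the more negative ΔH; |ΔH_1 − ΔH_2| = 764 kJ.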